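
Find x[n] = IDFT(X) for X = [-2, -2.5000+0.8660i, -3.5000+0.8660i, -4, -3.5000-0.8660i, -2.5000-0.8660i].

x[n] = (1/6) Σ(k=0 to 5) X[k] · e^(2πikn/6)

Computing each x[n]:
x[0] = -3
x[1] = 0
x[2] = 0
x[3] = 0
x[4] = 0
x[5] = 1

x = [-3, 0, 0, 0, 0, 1]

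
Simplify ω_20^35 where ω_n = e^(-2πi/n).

Since ω_20^20 = 1, powers reduce modulo 20.
35 mod 20 = 15
So ω_20^35 = ω_20^15 = e^(-2πi·15/20)

ω_20^35 = ω_20^15 = 1i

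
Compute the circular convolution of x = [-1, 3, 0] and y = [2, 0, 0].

(x ⊛ y)[n] = Σ(m=0 to 2) x[m] · y[(n-m) mod 3]

Computing each output sample:
(x ⊛ y)[0] = -2
(x ⊛ y)[1] = 6
(x ⊛ y)[2] = 0

x ⊛ y = [-2, 6, 0]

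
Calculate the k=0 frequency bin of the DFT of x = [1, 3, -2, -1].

X[0] = Σ(n=0 to 3) x[n] · ω_4^0 = Σ x[n]
= (1) + (3) + (-2) + (-1)

X[0] = 1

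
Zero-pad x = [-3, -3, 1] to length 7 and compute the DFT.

Original 3-point DFT: [-5, -2.0000+3.4641i, -2.0000-3.4641i]
Zero-padded 7-point DFT provides frequency interpolation.

DFT_7([x, 0, ...]) = [-5, -5.0930+1.3706i, -3.2334+3.3587i, 0.3264+2.0835i, 0.3264-2.0835i, -3.2334-3.3587i, -5.0930-1.3706i]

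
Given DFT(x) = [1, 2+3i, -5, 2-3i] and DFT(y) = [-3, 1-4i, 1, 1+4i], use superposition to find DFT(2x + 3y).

By linearity: DFT(2x + 3y) = 2·DFT(x) + 3·DFT(y)
= 2·[1, 2+3i, -5, 2-3i] + 3·[-3, 1-4i, 1, 1+4i]

Computing element-wise:
Z[0] = 2·(1) + 3·(-3) = -7
Z[1] = 2·(2+3i) + 3·(1-4i) = 7-6i
Z[2] = 2·(-5) + 3·(1) = -7
Z[3] = 2·(2-3i) + 3·(1+4i) = 7+6i

DFT(2x + 3y) = 2·X + 3·Y = [-7, 7-6i, -7, 7+6i]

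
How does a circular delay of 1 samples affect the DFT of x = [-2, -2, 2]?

Time shift by 1: X_shifted[k] = ω_3^(1k) · X[k]
Shifted x = [2, -2, -2]

DFT(x[n-1]) = [-2, 4, 4]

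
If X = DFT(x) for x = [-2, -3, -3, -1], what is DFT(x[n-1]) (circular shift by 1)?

Time shift by 1: X_shifted[k] = ω_4^(1k) · X[k]
Shifted x = [-1, -2, -3, -3]

DFT(x[n-1]) = [-9, 2-1i, 1, 2+1i]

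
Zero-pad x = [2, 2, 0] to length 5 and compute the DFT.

Original 3-point DFT: [4, 1.0000-1.7321i, 1.0000+1.7321i]
Zero-padded 5-point DFT provides frequency interpolation.

DFT_5([x, 0, ...]) = [4, 2.6180-1.9021i, 0.3820-1.1756i, 0.3820+1.1756i, 2.6180+1.9021i]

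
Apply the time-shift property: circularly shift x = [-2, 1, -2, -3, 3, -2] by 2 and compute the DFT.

Time shift by 2: X_shifted[k] = ω_6^(2k) · X[k]
Shifted x = [3, -2, -2, 1, -2, -3]

DFT(x[n-2]) = [-5, 1.5000-0.8660i, 8.5000-0.8660i, 3, 8.5000+0.8660i, 1.5000+0.8660i]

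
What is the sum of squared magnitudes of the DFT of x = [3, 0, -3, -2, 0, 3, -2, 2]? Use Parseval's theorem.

Parseval: Σ|x[n]|² = (1/N)Σ|X[k]|², so Σ|X[k]|² = N·Σ|x[n]|² = 8·39.0000

Σ|X[k]|² = N·Σ|x[n]|² = 8·39.0000 = 312.0000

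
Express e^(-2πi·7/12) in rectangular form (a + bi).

ω_12^7 = e^(-2πi·7/12)
= cos(-2π·7/12) + i·sin(-2π·7/12)
= cos(-14π/12) + i·sin(-14π/12)

ω_12^7 = cos(-14π/12) + i·sin(-14π/12) = -0.8660+0.5000i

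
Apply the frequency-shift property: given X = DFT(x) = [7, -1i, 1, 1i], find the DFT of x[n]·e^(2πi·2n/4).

Modulation property: DFT(ω_4^(-2n)·x[n]) = X[(k-2) mod 4], so circularly shift X by 2 positions.

X[k-2] = [1, 1i, 7, -1i]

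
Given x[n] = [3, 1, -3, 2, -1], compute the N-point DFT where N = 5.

X[k] = Σ(n=0 to 4) x[n] · ω_5^(nk)
where ω_5 = e^(-2πi/5)

Computing each X[k]:
X[0] = 2
X[1] = 3.8090+1.0368i
X[2] = 2.6910-5.9309i
X[3] = 2.6910+5.9309i
X[4] = 3.8090-1.0368i

X = [2, 3.8090+1.0368i, 2.6910-5.9309i, 2.6910+5.9309i, 3.8090-1.0368i]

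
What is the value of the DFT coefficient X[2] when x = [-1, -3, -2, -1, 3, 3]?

X[2] = Σ(n=0 to 5) x[n] · ω_6^(2n) where ω_6 = e^(-2πi/6)
= (-1)·ω_6^0 + (-3)·ω_6^2 + (-2)·ω_6^4 + (-1)·ω_6^6 + (3)·ω_6^8 + (3)·ω_6^10

X[2] = -2.5000+0.8660i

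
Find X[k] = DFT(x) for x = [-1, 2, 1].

X[k] = Σ(n=0 to 2) x[n] · ω_3^(nk)
where ω_3 = e^(-2πi/3)

Computing each X[k]:
X[0] = 2
X[1] = -2.5000-0.8660i
X[2] = -2.5000+0.8660i

X = [2, -2.5000-0.8660i, -2.5000+0.8660i]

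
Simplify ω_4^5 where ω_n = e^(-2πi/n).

Since ω_4^4 = 1, powers reduce modulo 4.
5 mod 4 = 1
So ω_4^5 = ω_4^1 = e^(-2πi·1/4)

ω_4^5 = ω_4^1 = -1i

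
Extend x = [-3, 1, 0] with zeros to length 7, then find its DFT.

Original 3-point DFT: [-2, -3.5000-0.8660i, -3.5000+0.8660i]
Zero-padded 7-point DFT provides frequency interpolation.

DFT_7([x, 0, ...]) = [-2, -2.3765-0.7818i, -3.2225-0.9749i, -3.9010-0.4339i, -3.9010+0.4339i, -3.2225+0.9749i, -2.3765+0.7818i]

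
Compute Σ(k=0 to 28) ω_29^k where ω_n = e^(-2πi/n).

Sum of all nth roots of unity equals 0 for n > 1 (geometric series with r ≠ 1).

0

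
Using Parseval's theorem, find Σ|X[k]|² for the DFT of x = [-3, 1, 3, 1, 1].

Parseval: Σ|x[n]|² = (1/N)Σ|X[k]|², so Σ|X[k]|² = N·Σ|x[n]|² = 5·21.0000

Σ|X[k]|² = N·Σ|x[n]|² = 5·21.0000 = 105.0000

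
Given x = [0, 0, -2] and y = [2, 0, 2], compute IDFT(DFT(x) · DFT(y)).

(x ⊛ y)[n] = Σ(m=0 to 2) x[m] · y[(n-m) mod 3]

Computing each output sample:
(x ⊛ y)[0] = 0
(x ⊛ y)[1] = -4
(x ⊛ y)[2] = -4

x ⊛ y = [0, -4, -4]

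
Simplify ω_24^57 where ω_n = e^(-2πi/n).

Since ω_24^24 = 1, powers reduce modulo 24.
57 mod 24 = 9
So ω_24^57 = ω_24^9 = e^(-2πi·9/24)

ω_24^57 = ω_24^9 = -0.7071-0.7071i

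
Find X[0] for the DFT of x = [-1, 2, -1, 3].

X[0] = Σ(n=0 to 3) x[n] · ω_4^0 = Σ x[n]
= (-1) + (2) + (-1) + (3)

X[0] = 3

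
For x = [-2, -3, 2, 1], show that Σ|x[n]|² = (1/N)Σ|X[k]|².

Time domain:
Σ|x[n]|² = |-2|² + |-3|² + |2|² + |1|² = 18.0000

Frequency domain:
(1/4)Σ|X[k]|² = (1/4)(|-2|² + |-4+4i|² + |2|² + |-4-4i|²) = (1/4)·72.0000 = 18.0000

Both sides agree, confirming Parseval's theorem.

Σ|x[n]|² = (1/N)Σ|X[k]|² = 18.0000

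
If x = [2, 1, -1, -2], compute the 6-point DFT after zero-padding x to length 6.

Original 4-point DFT: [0, 3-3i, 2, 3+3i]
Zero-padded 6-point DFT provides frequency interpolation.

DFT_6([x, 0, ...]) = [0, 5, -1.7321i, 2, 1.7321i, 5]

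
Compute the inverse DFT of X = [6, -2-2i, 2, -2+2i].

x[n] = (1/4) Σ(k=0 to 3) X[k] · e^(2πikn/4)

Computing each x[n]:
x[0] = 1
x[1] = 2
x[2] = 3
x[3] = 0

x = [1, 2, 3, 0]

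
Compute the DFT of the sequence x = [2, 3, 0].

X[k] = Σ(n=0 to 2) x[n] · ω_3^(nk)
where ω_3 = e^(-2πi/3)

Computing each X[k]:
X[0] = 5
X[1] = 0.5000-2.5981i
X[2] = 0.5000+2.5981i

X = [5, 0.5000-2.5981i, 0.5000+2.5981i]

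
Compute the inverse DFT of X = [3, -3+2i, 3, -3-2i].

x[n] = (1/4) Σ(k=0 to 3) X[k] · e^(2πikn/4)

Computing each x[n]:
x[0] = 0
x[1] = -1
x[2] = 3
x[3] = 1

x = [0, -1, 3, 1]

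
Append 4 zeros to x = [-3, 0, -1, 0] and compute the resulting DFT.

Original 4-point DFT: [-4, -2, -4, -2]
Zero-padded 8-point DFT provides frequency interpolation.

DFT_8([x, 0, ...]) = [-4, -3+1i, -2, -3-1i, -4, -3+1i, -2, -3-1i]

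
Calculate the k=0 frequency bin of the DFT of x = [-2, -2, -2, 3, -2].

X[0] = Σ(n=0 to 4) x[n] · ω_5^0 = Σ x[n]
= (-2) + (-2) + (-2) + (3) + (-2)

X[0] = -5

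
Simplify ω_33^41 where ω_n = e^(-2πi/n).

Since ω_33^33 = 1, powers reduce modulo 33.
41 mod 33 = 8
So ω_33^41 = ω_33^8 = e^(-2πi·8/33)

ω_33^41 = ω_33^8 = 0.0476-0.9989i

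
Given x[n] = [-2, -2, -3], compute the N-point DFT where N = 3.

X[k] = Σ(n=0 to 2) x[n] · ω_3^(nk)
where ω_3 = e^(-2πi/3)

Computing each X[k]:
X[0] = -7
X[1] = 0.5000-0.8660i
X[2] = 0.5000+0.8660i

X = [-7, 0.5000-0.8660i, 0.5000+0.8660i]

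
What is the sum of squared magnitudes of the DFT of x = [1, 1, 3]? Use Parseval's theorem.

Parseval: Σ|x[n]|² = (1/N)Σ|X[k]|², so Σ|X[k]|² = N·Σ|x[n]|² = 3·11.0000

Σ|X[k]|² = N·Σ|x[n]|² = 3·11.0000 = 33.0000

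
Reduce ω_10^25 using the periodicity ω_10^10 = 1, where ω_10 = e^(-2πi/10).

Since ω_10^10 = 1, powers reduce modulo 10.
25 mod 10 = 5
So ω_10^25 = ω_10^5 = e^(-2πi·5/10)

ω_10^25 = ω_10^5 = -1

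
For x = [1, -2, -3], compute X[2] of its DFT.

X[2] = Σ(n=0 to 2) x[n] · ω_3^(2n) where ω_3 = e^(-2πi/3)
= (1)·ω_3^0 + (-2)·ω_3^2 + (-3)·ω_3^4

X[2] = 3.5000+0.8660i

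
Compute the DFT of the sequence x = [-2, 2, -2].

X[k] = Σ(n=0 to 2) x[n] · ω_3^(nk)
where ω_3 = e^(-2πi/3)

Computing each X[k]:
X[0] = -2
X[1] = -2.0000-3.4641i
X[2] = -2.0000+3.4641i

X = [-2, -2.0000-3.4641i, -2.0000+3.4641i]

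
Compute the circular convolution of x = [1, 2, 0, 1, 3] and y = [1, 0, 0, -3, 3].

(x ⊛ y)[n] = Σ(m=0 to 4) x[m] · y[(n-m) mod 5]

Computing each output sample:
(x ⊛ y)[0] = 7
(x ⊛ y)[1] = -1
(x ⊛ y)[2] = -6
(x ⊛ y)[3] = 7
(x ⊛ y)[4] = 0

x ⊛ y = [7, -1, -6, 7, 0]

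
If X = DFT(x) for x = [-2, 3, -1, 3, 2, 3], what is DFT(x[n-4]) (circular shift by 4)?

Time shift by 4: X_shifted[k] = ω_6^(4k) · X[k]
Shifted x = [-1, 3, 2, 3, -2, 3]

DFT(x[n-4]) = [8, -1.0000-3.4641i, -1.0000+3.4641i, -10, -1.0000-3.4641i, -1.0000+3.4641i]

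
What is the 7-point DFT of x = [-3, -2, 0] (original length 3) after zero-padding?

Original 3-point DFT: [-5, -2.0000+1.7321i, -2.0000-1.7321i]
Zero-padded 7-point DFT provides frequency interpolation.

DFT_7([x, 0, ...]) = [-5, -4.2470+1.5637i, -2.5550+1.9499i, -1.1981+0.8678i, -1.1981-0.8678i, -2.5550-1.9499i, -4.2470-1.5637i]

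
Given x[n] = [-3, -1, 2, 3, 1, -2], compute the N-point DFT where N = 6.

X[k] = Σ(n=0 to 5) x[n] · ω_6^(nk)
where ω_6 = e^(-2πi/6)

Computing each X[k]:
X[0] = 0
X[1] = -9.0000-1.7321i
X[2] = 0
X[3] = 0
X[4] = 0
X[5] = -9.0000+1.7321i

X = [0, -9.0000-1.7321i, 0, 0, 0, -9.0000+1.7321i]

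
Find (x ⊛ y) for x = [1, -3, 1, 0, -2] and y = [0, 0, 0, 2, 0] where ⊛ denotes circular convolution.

(x ⊛ y)[n] = Σ(m=0 to 4) x[m] · y[(n-m) mod 5]

Computing each output sample:
(x ⊛ y)[0] = 2
(x ⊛ y)[1] = 0
(x ⊛ y)[2] = -4
(x ⊛ y)[3] = 2
(x ⊛ y)[4] = -6

x ⊛ y = [2, 0, -4, 2, -6]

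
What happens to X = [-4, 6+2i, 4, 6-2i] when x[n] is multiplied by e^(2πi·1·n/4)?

Modulation property: DFT(ω_4^(-1n)·x[n]) = X[(k-1) mod 4], so circularly shift X by 1 positions.

X[k-1] = [6-2i, -4, 6+2i, 4]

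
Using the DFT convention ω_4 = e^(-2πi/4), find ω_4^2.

ω_4^2 = e^(-2πi·2/4)
= cos(-2π·2/4) + i·sin(-2π·2/4)
= cos(-4π/4) + i·sin(-4π/4)

ω_4^2 = cos(-4π/4) + i·sin(-4π/4) = -1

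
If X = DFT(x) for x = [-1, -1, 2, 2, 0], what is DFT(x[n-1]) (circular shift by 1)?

Time shift by 1: X_shifted[k] = ω_5^(1k) · X[k]
Shifted x = [0, -1, -1, 2, 2]

DFT(x[n-1]) = [2, -0.5000+4.6165i, -0.5000-1.0898i, -0.5000+1.0898i, -0.5000-4.6165i]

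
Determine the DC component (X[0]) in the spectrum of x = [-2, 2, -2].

X[0] = Σ(n=0 to 2) x[n] · ω_3^0 = Σ x[n]
= (-2) + (2) + (-2)

X[0] = -2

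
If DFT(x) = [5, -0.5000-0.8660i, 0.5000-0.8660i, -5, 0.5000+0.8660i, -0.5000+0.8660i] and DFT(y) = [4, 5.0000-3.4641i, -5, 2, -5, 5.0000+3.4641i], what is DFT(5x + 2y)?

By linearity: DFT(5x + 2y) = 5·DFT(x) + 2·DFT(y)
= 5·[5, -0.5000-0.8660i, 0.5000-0.8660i, -5, 0.5000+0.8660i, -0.5000+0.8660i] + 2·[4, 5.0000-3.4641i, -5, 2, -5, 5.0000+3.4641i]

Computing element-wise:
Z[0] = 5·(5) + 2·(4) = 33
Z[1] = 5·(-0.5000-0.8660i) + 2·(5.0000-3.4641i) = 7.5000-11.2582i
Z[2] = 5·(0.5000-0.8660i) + 2·(-5) = -7.5000-4.3300i
Z[3] = 5·(-5) + 2·(2) = -21
Z[4] = 5·(0.5000+0.8660i) + 2·(-5) = -7.5000+4.3300i
Z[5] = 5·(-0.5000+0.8660i) + 2·(5.0000+3.4641i) = 7.5000+11.2582i

DFT(5x + 2y) = 5·X + 2·Y = [33, 7.5000-11.2582i, -7.5000-4.3300i, -21, -7.5000+4.3300i, 7.5000+11.2582i]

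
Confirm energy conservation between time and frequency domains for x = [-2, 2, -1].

Time domain:
Σ|x[n]|² = |-2|² + |2|² + |-1|² = 9.0000

Frequency domain:
(1/3)Σ|X[k]|² = (1/3)(|-1|² + |-2.5000-2.5981i|² + |-2.5000+2.5981i|²) = (1/3)·27.0000 = 9.0000

Both sides agree, confirming Parseval's theorem.

Σ|x[n]|² = (1/N)Σ|X[k]|² = 9.0000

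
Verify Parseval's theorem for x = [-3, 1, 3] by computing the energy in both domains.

Time domain:
Σ|x[n]|² = |-3|² + |1|² + |3|² = 19.0000

Frequency domain:
(1/3)Σ|X[k]|² = (1/3)(|1|² + |-5.0000+1.7321i|² + |-5.0000-1.7321i|²) = (1/3)·57.0000 = 19.0000

Both sides agree, confirming Parseval's theorem.

Σ|x[n]|² = (1/N)Σ|X[k]|² = 19.0000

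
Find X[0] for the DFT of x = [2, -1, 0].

X[0] = Σ(n=0 to 2) x[n] · ω_3^0 = Σ x[n]
= (2) + (-1) + (0)

X[0] = 1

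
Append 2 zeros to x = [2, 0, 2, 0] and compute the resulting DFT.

Original 4-point DFT: [4, 0, 4, 0]
Zero-padded 6-point DFT provides frequency interpolation.

DFT_6([x, 0, ...]) = [4, 1.0000-1.7321i, 1.0000+1.7321i, 4, 1.0000-1.7321i, 1.0000+1.7321i]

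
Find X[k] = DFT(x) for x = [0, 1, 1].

X[k] = Σ(n=0 to 2) x[n] · ω_3^(nk)
where ω_3 = e^(-2πi/3)

Computing each X[k]:
X[0] = 2
X[1] = -1
X[2] = -1

X = [2, -1, -1]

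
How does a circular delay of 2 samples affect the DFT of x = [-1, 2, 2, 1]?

Time shift by 2: X_shifted[k] = ω_4^(2k) · X[k]
Shifted x = [2, 1, -1, 2]

DFT(x[n-2]) = [4, 3+1i, -2, 3-1i]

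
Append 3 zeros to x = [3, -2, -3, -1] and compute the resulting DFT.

Original 4-point DFT: [-3, 6+1i, 3, 6-1i]
Zero-padded 7-point DFT provides frequency interpolation.

DFT_7([x, 0, ...]) = [-3, 3.3216+4.9223i, 5.5245-0.1336i, 3.1540-0.5028i, 3.1540+0.5028i, 5.5245+0.1336i, 3.3216-4.9223i]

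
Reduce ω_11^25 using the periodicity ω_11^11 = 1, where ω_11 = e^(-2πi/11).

Since ω_11^11 = 1, powers reduce modulo 11.
25 mod 11 = 3
So ω_11^25 = ω_11^3 = e^(-2πi·3/11)

ω_11^25 = ω_11^3 = -0.1423-0.9898i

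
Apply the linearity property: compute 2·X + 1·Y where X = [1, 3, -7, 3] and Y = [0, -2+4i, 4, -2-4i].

By linearity: DFT(2x + 1y) = 2·DFT(x) + 1·DFT(y)
= 2·[1, 3, -7, 3] + 1·[0, -2+4i, 4, -2-4i]

Computing element-wise:
Z[0] = 2·(1) + 1·(0) = 2
Z[1] = 2·(3) + 1·(-2+4i) = 4+4i
Z[2] = 2·(-7) + 1·(4) = -10
Z[3] = 2·(3) + 1·(-2-4i) = 4-4i

DFT(2x + 1y) = 2·X + 1·Y = [2, 4+4i, -10, 4-4i]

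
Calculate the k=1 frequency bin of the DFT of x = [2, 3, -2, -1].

X[1] = Σ(n=0 to 3) x[n] · ω_4^(1n) where ω_4 = e^(-2πi/4)
= (2)·ω_4^0 + (3)·ω_4^1 + (-2)·ω_4^2 + (-1)·ω_4^3

X[1] = 4-4i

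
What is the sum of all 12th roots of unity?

Sum of all nth roots of unity equals 0 for n > 1 (geometric series with r ≠ 1).

0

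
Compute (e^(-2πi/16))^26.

Since ω_16^16 = 1, powers reduce modulo 16.
26 mod 16 = 10
So ω_16^26 = ω_16^10 = e^(-2πi·10/16)

ω_16^26 = ω_16^10 = -0.7071+0.7071i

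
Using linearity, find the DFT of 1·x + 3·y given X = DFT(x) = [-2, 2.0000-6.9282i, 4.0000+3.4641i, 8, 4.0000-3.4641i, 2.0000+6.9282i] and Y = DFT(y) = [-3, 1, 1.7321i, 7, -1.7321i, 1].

By linearity: DFT(1x + 3y) = 1·DFT(x) + 3·DFT(y)
= 1·[-2, 2.0000-6.9282i, 4.0000+3.4641i, 8, 4.0000-3.4641i, 2.0000+6.9282i] + 3·[-3, 1, 1.7321i, 7, -1.7321i, 1]

Computing element-wise:
Z[0] = 1·(-2) + 3·(-3) = -11
Z[1] = 1·(2.0000-6.9282i) + 3·(1) = 5.0000-6.9282i
Z[2] = 1·(4.0000+3.4641i) + 3·(1.7321i) = 4.0000+8.6604i
Z[3] = 1·(8) + 3·(7) = 29
Z[4] = 1·(4.0000-3.4641i) + 3·(-1.7321i) = 4.0000-8.6604i
Z[5] = 1·(2.0000+6.9282i) + 3·(1) = 5.0000+6.9282i

DFT(1x + 3y) = 1·X + 3·Y = [-11, 5.0000-6.9282i, 4.0000+8.6604i, 29, 4.0000-8.6604i, 5.0000+6.9282i]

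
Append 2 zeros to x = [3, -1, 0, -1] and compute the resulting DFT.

Original 4-point DFT: [1, 3, 5, 3]
Zero-padded 6-point DFT provides frequency interpolation.

DFT_6([x, 0, ...]) = [1, 3.5000+0.8660i, 2.5000+0.8660i, 5, 2.5000-0.8660i, 3.5000-0.8660i]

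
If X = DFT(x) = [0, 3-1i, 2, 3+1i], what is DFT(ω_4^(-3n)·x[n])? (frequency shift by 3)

Modulation property: DFT(ω_4^(-3n)·x[n]) = X[(k-3) mod 4], so circularly shift X by 3 positions.

X[k-3] = [3-1i, 2, 3+1i, 0]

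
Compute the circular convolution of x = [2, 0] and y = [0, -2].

(x ⊛ y)[n] = Σ(m=0 to 1) x[m] · y[(n-m) mod 2]

Computing each output sample:
(x ⊛ y)[0] = 0
(x ⊛ y)[1] = -4

x ⊛ y = [0, -4]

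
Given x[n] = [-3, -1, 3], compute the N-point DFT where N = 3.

X[k] = Σ(n=0 to 2) x[n] · ω_3^(nk)
where ω_3 = e^(-2πi/3)

Computing each X[k]:
X[0] = -1
X[1] = -4.0000+3.4641i
X[2] = -4.0000-3.4641i

X = [-1, -4.0000+3.4641i, -4.0000-3.4641i]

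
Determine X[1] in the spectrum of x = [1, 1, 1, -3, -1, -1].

X[1] = Σ(n=0 to 5) x[n] · ω_6^(1n) where ω_6 = e^(-2πi/6)
= (1)·ω_6^0 + (1)·ω_6^1 + (1)·ω_6^2 + (-3)·ω_6^3 + (-1)·ω_6^4 + (-1)·ω_6^5

X[1] = 4.0000-3.4641i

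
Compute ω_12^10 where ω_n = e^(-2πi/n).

ω_12^10 = e^(-2πi·10/12)
= cos(-2π·10/12) + i·sin(-2π·10/12)
= cos(-20π/12) + i·sin(-20π/12)

ω_12^10 = cos(-20π/12) + i·sin(-20π/12) = 0.5000+0.8660i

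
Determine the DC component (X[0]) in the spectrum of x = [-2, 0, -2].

X[0] = Σ(n=0 to 2) x[n] · ω_3^0 = Σ x[n]
= (-2) + (0) + (-2)

X[0] = -4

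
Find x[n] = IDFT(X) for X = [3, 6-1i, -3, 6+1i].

x[n] = (1/4) Σ(k=0 to 3) X[k] · e^(2πikn/4)

Computing each x[n]:
x[0] = 3
x[1] = 2
x[2] = -3
x[3] = 1

x = [3, 2, -3, 1]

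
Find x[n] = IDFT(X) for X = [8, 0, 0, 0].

x[n] = (1/4) Σ(k=0 to 3) X[k] · e^(2πikn/4)

Computing each x[n]:
x[0] = 2
x[1] = 2
x[2] = 2
x[3] = 2

x = [2, 2, 2, 2]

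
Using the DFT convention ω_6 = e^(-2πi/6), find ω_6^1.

ω_6^1 = e^(-2πi·1/6)
= cos(-2π·1/6) + i·sin(-2π·1/6)
= cos(-2π/6) + i·sin(-2π/6)

ω_6^1 = cos(-2π/6) + i·sin(-2π/6) = 0.5000-0.8660i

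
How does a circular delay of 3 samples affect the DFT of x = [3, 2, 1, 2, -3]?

Time shift by 3: X_shifted[k] = ω_5^(3k) · X[k]
Shifted x = [1, 2, -3, 3, 2]

DFT(x[n-3]) = [5, 2.2361+3.5267i, -2.2361-5.7063i, -2.2361+5.7063i, 2.2361-3.5267i]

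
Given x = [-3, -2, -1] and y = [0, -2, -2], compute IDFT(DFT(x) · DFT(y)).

(x ⊛ y)[n] = Σ(m=0 to 2) x[m] · y[(n-m) mod 3]

Computing each output sample:
(x ⊛ y)[0] = 6
(x ⊛ y)[1] = 8
(x ⊛ y)[2] = 10

x ⊛ y = [6, 8, 10]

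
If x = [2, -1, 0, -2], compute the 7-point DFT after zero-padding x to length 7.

Original 4-point DFT: [-1, 2-1i, 5, 2+1i]
Zero-padded 7-point DFT provides frequency interpolation.

DFT_7([x, 0, ...]) = [-1, 3.1784+1.6496i, 0.9755-0.5887i, 3.3460+2.3837i, 3.3460-2.3837i, 0.9755+0.5887i, 3.1784-1.6496i]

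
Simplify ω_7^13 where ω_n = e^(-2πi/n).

Since ω_7^7 = 1, powers reduce modulo 7.
13 mod 7 = 6
So ω_7^13 = ω_7^6 = e^(-2πi·6/7)

ω_7^13 = ω_7^6 = 0.6235+0.7818i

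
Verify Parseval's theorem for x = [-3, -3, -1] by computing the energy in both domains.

Time domain:
Σ|x[n]|² = |-3|² + |-3|² + |-1|² = 19.0000

Frequency domain:
(1/3)Σ|X[k]|² = (1/3)(|-7|² + |-1.0000+1.7321i|² + |-1.0000-1.7321i|²) = (1/3)·57.0000 = 19.0000

Both sides agree, confirming Parseval's theorem.

Σ|x[n]|² = (1/N)Σ|X[k]|² = 19.0000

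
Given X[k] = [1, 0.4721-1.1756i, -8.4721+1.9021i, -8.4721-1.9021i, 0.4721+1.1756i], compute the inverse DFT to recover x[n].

x[n] = (1/5) Σ(k=0 to 4) X[k] · e^(2πikn/5)

Computing each x[n]:
x[0] = -3
x[1] = 3
x[2] = 0
x[3] = -2
x[4] = 3

x = [-3, 3, 0, -2, 3]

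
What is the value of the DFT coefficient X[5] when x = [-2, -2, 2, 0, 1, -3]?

X[5] = Σ(n=0 to 5) x[n] · ω_6^(5n) where ω_6 = e^(-2πi/6)
= (-2)·ω_6^0 + (-2)·ω_6^5 + (2)·ω_6^10 + (0)·ω_6^15 + (1)·ω_6^20 + (-3)·ω_6^25

X[5] = -6.0000+1.7321i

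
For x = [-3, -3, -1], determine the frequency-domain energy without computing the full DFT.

Parseval: Σ|x[n]|² = (1/N)Σ|X[k]|², so Σ|X[k]|² = N·Σ|x[n]|² = 3·19.0000

Σ|X[k]|² = N·Σ|x[n]|² = 3·19.0000 = 57.0000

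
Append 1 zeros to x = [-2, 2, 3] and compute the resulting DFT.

Original 3-point DFT: [3, -4.5000+0.8660i, -4.5000-0.8660i]
Zero-padded 4-point DFT provides frequency interpolation.

DFT_4([x, 0, ...]) = [3, -5-2i, -1, -5+2i]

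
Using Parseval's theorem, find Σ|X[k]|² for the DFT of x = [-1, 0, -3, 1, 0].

Parseval: Σ|x[n]|² = (1/N)Σ|X[k]|², so Σ|X[k]|² = N·Σ|x[n]|² = 5·11.0000

Σ|X[k]|² = N·Σ|x[n]|² = 5·11.0000 = 55.0000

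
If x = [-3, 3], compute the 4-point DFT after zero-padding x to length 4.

Original 2-point DFT: [0, -6]
Zero-padded 4-point DFT provides frequency interpolation.

DFT_4([x, 0, ...]) = [0, -3-3i, -6, -3+3i]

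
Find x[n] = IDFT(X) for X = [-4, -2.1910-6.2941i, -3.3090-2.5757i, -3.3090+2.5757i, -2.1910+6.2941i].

x[n] = (1/5) Σ(k=0 to 4) X[k] · e^(2πikn/5)

Computing each x[n]:
x[0] = -3
x[1] = 3
x[2] = 0
x[3] = -1
x[4] = -3

x = [-3, 3, 0, -1, -3]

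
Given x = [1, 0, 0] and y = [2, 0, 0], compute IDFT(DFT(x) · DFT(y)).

(x ⊛ y)[n] = Σ(m=0 to 2) x[m] · y[(n-m) mod 3]

Computing each output sample:
(x ⊛ y)[0] = 2
(x ⊛ y)[1] = 0
(x ⊛ y)[2] = 0

x ⊛ y = [2, 0, 0]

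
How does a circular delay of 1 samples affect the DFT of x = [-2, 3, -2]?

Time shift by 1: X_shifted[k] = ω_3^(1k) · X[k]
Shifted x = [-2, -2, 3]

DFT(x[n-1]) = [-1, -2.5000+4.3301i, -2.5000-4.3301i]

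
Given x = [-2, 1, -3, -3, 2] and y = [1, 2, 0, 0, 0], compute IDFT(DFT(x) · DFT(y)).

(x ⊛ y)[n] = Σ(m=0 to 4) x[m] · y[(n-m) mod 5]

Computing each output sample:
(x ⊛ y)[0] = 2
(x ⊛ y)[1] = -3
(x ⊛ y)[2] = -1
(x ⊛ y)[3] = -9
(x ⊛ y)[4] = -4

x ⊛ y = [2, -3, -1, -9, -4]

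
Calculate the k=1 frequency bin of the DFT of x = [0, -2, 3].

X[1] = Σ(n=0 to 2) x[n] · ω_3^(1n) where ω_3 = e^(-2πi/3)
= (0)·ω_3^0 + (-2)·ω_3^1 + (3)·ω_3^2

X[1] = -0.5000+4.3301i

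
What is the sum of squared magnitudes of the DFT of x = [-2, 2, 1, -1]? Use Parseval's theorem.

Parseval: Σ|x[n]|² = (1/N)Σ|X[k]|², so Σ|X[k]|² = N·Σ|x[n]|² = 4·10.0000

Σ|X[k]|² = N·Σ|x[n]|² = 4·10.0000 = 40.0000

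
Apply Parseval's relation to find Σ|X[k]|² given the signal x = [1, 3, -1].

Parseval: Σ|x[n]|² = (1/N)Σ|X[k]|², so Σ|X[k]|² = N·Σ|x[n]|² = 3·11.0000

Σ|X[k]|² = N·Σ|x[n]|² = 3·11.0000 = 33.0000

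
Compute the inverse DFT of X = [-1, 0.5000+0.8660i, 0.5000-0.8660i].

x[n] = (1/3) Σ(k=0 to 2) X[k] · e^(2πikn/3)

Computing each x[n]:
x[0] = 0
x[1] = -1
x[2] = 0

x = [0, -1, 0]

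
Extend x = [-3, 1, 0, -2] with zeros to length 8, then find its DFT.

Original 4-point DFT: [-4, -3-3i, -2, -3+3i]
Zero-padded 8-point DFT provides frequency interpolation.

DFT_8([x, 0, ...]) = [-4, -0.8787+0.7071i, -3-3i, -5.1213+0.7071i, -2, -5.1213-0.7071i, -3+3i, -0.8787-0.7071i]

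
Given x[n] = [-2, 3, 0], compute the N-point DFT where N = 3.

X[k] = Σ(n=0 to 2) x[n] · ω_3^(nk)
where ω_3 = e^(-2πi/3)

Computing each X[k]:
X[0] = 1
X[1] = -3.5000-2.5981i
X[2] = -3.5000+2.5981i

X = [1, -3.5000-2.5981i, -3.5000+2.5981i]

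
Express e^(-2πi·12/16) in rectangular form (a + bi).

ω_16^12 = e^(-2πi·12/16)
= cos(-2π·12/16) + i·sin(-2π·12/16)
= cos(-24π/16) + i·sin(-24π/16)

ω_16^12 = cos(-24π/16) + i·sin(-24π/16) = 1i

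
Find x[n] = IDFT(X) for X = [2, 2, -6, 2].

x[n] = (1/4) Σ(k=0 to 3) X[k] · e^(2πikn/4)

Computing each x[n]:
x[0] = 0
x[1] = 2
x[2] = -2
x[3] = 2

x = [0, 2, -2, 2]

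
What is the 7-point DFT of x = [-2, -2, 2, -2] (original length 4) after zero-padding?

Original 4-point DFT: [-4, -4, 4, -4]
Zero-padded 7-point DFT provides frequency interpolation.

DFT_7([x, 0, ...]) = [-4, -1.8901+0.4816i, -4.6039+1.2540i, 1.4940+4.3813i, 1.4940-4.3813i, -4.6039-1.2540i, -1.8901-0.4816i]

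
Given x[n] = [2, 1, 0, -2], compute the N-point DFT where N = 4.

X[k] = Σ(n=0 to 3) x[n] · ω_4^(nk)
where ω_4 = e^(-2πi/4)

Computing each X[k]:
X[0] = 1
X[1] = 2-3i
X[2] = 3
X[3] = 2+3i

X = [1, 2-3i, 3, 2+3i]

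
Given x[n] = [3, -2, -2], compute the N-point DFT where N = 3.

X[k] = Σ(n=0 to 2) x[n] · ω_3^(nk)
where ω_3 = e^(-2πi/3)

Computing each X[k]:
X[0] = -1
X[1] = 5
X[2] = 5

X = [-1, 5, 5]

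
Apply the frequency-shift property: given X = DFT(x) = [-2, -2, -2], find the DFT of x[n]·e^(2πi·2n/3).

Modulation property: DFT(ω_3^(-2n)·x[n]) = X[(k-2) mod 3], so circularly shift X by 2 positions.

X[k-2] = [-2, -2, -2]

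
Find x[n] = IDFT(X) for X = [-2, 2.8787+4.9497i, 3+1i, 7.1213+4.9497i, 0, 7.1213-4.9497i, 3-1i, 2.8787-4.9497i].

x[n] = (1/8) Σ(k=0 to 7) X[k] · e^(2πikn/8)

Computing each x[n]:
x[0] = 3
x[1] = -3
x[2] = -1
x[3] = -1
x[4] = -2
x[5] = 2
x[6] = -1
x[7] = 1

x = [3, -3, -1, -1, -2, 2, -1, 1]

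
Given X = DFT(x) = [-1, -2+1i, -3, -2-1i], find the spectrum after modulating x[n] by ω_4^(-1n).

Modulation property: DFT(ω_4^(-1n)·x[n]) = X[(k-1) mod 4], so circularly shift X by 1 positions.

X[k-1] = [-2-1i, -1, -2+1i, -3]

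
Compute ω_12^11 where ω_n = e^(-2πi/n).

ω_12^11 = e^(-2πi·11/12)
= cos(-2π·11/12) + i·sin(-2π·11/12)
= cos(-22π/12) + i·sin(-22π/12)

ω_12^11 = cos(-22π/12) + i·sin(-22π/12) = 0.8660+0.5000i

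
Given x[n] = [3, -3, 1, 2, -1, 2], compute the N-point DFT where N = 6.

X[k] = Σ(n=0 to 5) x[n] · ω_6^(nk)
where ω_6 = e^(-2πi/6)

Computing each X[k]:
X[0] = 4
X[1] = 0.5000+2.5981i
X[2] = 5.5000+6.0622i
X[3] = 2
X[4] = 5.5000-6.0622i
X[5] = 0.5000-2.5981i

X = [4, 0.5000+2.5981i, 5.5000+6.0622i, 2, 5.5000-6.0622i, 0.5000-2.5981i]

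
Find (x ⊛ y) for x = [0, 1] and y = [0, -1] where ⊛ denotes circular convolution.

(x ⊛ y)[n] = Σ(m=0 to 1) x[m] · y[(n-m) mod 2]

Computing each output sample:
(x ⊛ y)[0] = -1
(x ⊛ y)[1] = 0

x ⊛ y = [-1, 0]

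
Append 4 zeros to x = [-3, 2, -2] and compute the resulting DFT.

Original 3-point DFT: [-3, -3.0000-3.4641i, -3.0000+3.4641i]
Zero-padded 7-point DFT provides frequency interpolation.

DFT_7([x, 0, ...]) = [-3, -1.3080+0.3862i, -1.6431-2.8176i, -6.0489-2.4314i, -6.0489+2.4314i, -1.6431+2.8176i, -1.3080-0.3862i]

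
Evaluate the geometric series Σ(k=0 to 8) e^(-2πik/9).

Sum of all nth roots of unity equals 0 for n > 1 (geometric series with r ≠ 1).

0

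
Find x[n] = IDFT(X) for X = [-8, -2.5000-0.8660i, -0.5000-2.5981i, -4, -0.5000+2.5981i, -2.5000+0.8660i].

x[n] = (1/6) Σ(k=0 to 5) X[k] · e^(2πikn/6)

Computing each x[n]:
x[0] = -3
x[1] = 0
x[2] = -2
x[3] = 0
x[4] = -1
x[5] = -2

x = [-3, 0, -2, 0, -1, -2]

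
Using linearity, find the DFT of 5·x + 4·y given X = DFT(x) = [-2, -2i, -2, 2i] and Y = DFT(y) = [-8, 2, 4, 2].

By linearity: DFT(5x + 4y) = 5·DFT(x) + 4·DFT(y)
= 5·[-2, -2i, -2, 2i] + 4·[-8, 2, 4, 2]

Computing element-wise:
Z[0] = 5·(-2) + 4·(-8) = -42
Z[1] = 5·(-2i) + 4·(2) = 8-10i
Z[2] = 5·(-2) + 4·(4) = 6
Z[3] = 5·(2i) + 4·(2) = 8+10i

DFT(5x + 4y) = 5·X + 4·Y = [-42, 8-10i, 6, 8+10i]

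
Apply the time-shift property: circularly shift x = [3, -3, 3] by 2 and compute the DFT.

Time shift by 2: X_shifted[k] = ω_3^(2k) · X[k]
Shifted x = [-3, 3, 3]

DFT(x[n-2]) = [3, -6, -6]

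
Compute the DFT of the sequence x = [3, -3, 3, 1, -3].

X[k] = Σ(n=0 to 4) x[n] · ω_5^(nk)
where ω_5 = e^(-2πi/5)

Computing each X[k]:
X[0] = 1
X[1] = -2.0902-1.1756i
X[2] = 9.0902+1.9021i
X[3] = 9.0902-1.9021i
X[4] = -2.0902+1.1756i

X = [1, -2.0902-1.1756i, 9.0902+1.9021i, 9.0902-1.9021i, -2.0902+1.1756i]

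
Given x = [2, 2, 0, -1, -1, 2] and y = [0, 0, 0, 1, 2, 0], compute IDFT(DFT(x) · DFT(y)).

(x ⊛ y)[n] = Σ(m=0 to 5) x[m] · y[(n-m) mod 6]

Computing each output sample:
(x ⊛ y)[0] = -1
(x ⊛ y)[1] = -3
(x ⊛ y)[2] = 0
(x ⊛ y)[3] = 6
(x ⊛ y)[4] = 6
(x ⊛ y)[5] = 4

x ⊛ y = [-1, -3, 0, 6, 6, 4]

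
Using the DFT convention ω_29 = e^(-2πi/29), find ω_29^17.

ω_29^17 = e^(-2πi·17/29)
= cos(-2π·17/29) + i·sin(-2π·17/29)
= cos(-34π/29) + i·sin(-34π/29)

ω_29^17 = cos(-34π/29) + i·sin(-34π/29) = -0.8569+0.5156i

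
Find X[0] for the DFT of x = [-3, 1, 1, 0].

X[0] = Σ(n=0 to 3) x[n] · ω_4^0 = Σ x[n]
= (-3) + (1) + (1) + (0)

X[0] = -1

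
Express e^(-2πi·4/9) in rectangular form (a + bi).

ω_9^4 = e^(-2πi·4/9)
= cos(-2π·4/9) + i·sin(-2π·4/9)
= cos(-8π/9) + i·sin(-8π/9)

ω_9^4 = cos(-8π/9) + i·sin(-8π/9) = -0.9397-0.3420i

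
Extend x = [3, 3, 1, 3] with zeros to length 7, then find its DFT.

Original 4-point DFT: [10, 2, -2, 2]
Zero-padded 7-point DFT provides frequency interpolation.

DFT_7([x, 0, ...]) = [10, 1.9450-4.6221i, 3.3019-0.1454i, 0.2530-3.4446i, 0.2530+3.4446i, 3.3019+0.1454i, 1.9450+4.6221i]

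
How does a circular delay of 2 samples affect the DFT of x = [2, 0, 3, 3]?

Time shift by 2: X_shifted[k] = ω_4^(2k) · X[k]
Shifted x = [3, 3, 2, 0]

DFT(x[n-2]) = [8, 1-3i, 2, 1+3i]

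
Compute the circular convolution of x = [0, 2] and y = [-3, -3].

(x ⊛ y)[n] = Σ(m=0 to 1) x[m] · y[(n-m) mod 2]

Computing each output sample:
(x ⊛ y)[0] = -6
(x ⊛ y)[1] = -6

x ⊛ y = [-6, -6]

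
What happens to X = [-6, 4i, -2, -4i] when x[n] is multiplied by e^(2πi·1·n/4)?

Modulation property: DFT(ω_4^(-1n)·x[n]) = X[(k-1) mod 4], so circularly shift X by 1 positions.

X[k-1] = [-4i, -6, 4i, -2]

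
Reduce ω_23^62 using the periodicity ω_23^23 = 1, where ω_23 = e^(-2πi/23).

Since ω_23^23 = 1, powers reduce modulo 23.
62 mod 23 = 16
So ω_23^62 = ω_23^16 = e^(-2πi·16/23)

ω_23^62 = ω_23^16 = -0.3349+0.9423i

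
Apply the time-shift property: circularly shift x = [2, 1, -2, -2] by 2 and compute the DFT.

Time shift by 2: X_shifted[k] = ω_4^(2k) · X[k]
Shifted x = [-2, -2, 2, 1]

DFT(x[n-2]) = [-1, -4+3i, 1, -4-3i]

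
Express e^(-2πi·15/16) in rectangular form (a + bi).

ω_16^15 = e^(-2πi·15/16)
= cos(-2π·15/16) + i·sin(-2π·15/16)
= cos(-30π/16) + i·sin(-30π/16)

ω_16^15 = cos(-30π/16) + i·sin(-30π/16) = 0.9239+0.3827i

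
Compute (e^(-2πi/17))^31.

Since ω_17^17 = 1, powers reduce modulo 17.
31 mod 17 = 14
So ω_17^31 = ω_17^14 = e^(-2πi·14/17)

ω_17^31 = ω_17^14 = 0.4457+0.8952i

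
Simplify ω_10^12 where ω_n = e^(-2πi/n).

Since ω_10^10 = 1, powers reduce modulo 10.
12 mod 10 = 2
So ω_10^12 = ω_10^2 = e^(-2πi·2/10)

ω_10^12 = ω_10^2 = 0.3090-0.9511i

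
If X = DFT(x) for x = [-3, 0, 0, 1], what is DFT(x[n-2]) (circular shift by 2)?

Time shift by 2: X_shifted[k] = ω_4^(2k) · X[k]
Shifted x = [0, 1, -3, 0]

DFT(x[n-2]) = [-2, 3-1i, -4, 3+1i]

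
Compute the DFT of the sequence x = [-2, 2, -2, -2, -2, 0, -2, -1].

X[k] = Σ(n=0 to 7) x[n] · ω_8^(nk)
where ω_8 = e^(-2πi/8)

Computing each X[k]:
X[0] = -9
X[1] = 2.1213-0.7071i
X[2] = -5i
X[3] = -2.1213-0.7071i
X[4] = -7
X[5] = -2.1213+0.7071i
X[6] = 5i
X[7] = 2.1213+0.7071i

X = [-9, 2.1213-0.7071i, -5i, -2.1213-0.7071i, -7, -2.1213+0.7071i, 5i, 2.1213+0.7071i]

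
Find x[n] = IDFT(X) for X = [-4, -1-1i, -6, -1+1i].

x[n] = (1/4) Σ(k=0 to 3) X[k] · e^(2πikn/4)

Computing each x[n]:
x[0] = -3
x[1] = 1
x[2] = -2
x[3] = 0

x = [-3, 1, -2, 0]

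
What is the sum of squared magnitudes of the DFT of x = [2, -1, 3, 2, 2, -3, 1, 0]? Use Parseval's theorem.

Parseval: Σ|x[n]|² = (1/N)Σ|X[k]|², so Σ|X[k]|² = N·Σ|x[n]|² = 8·32.0000

Σ|X[k]|² = N·Σ|x[n]|² = 8·32.0000 = 256.0000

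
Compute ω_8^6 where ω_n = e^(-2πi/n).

ω_8^6 = e^(-2πi·6/8)
= cos(-2π·6/8) + i·sin(-2π·6/8)
= cos(-12π/8) + i·sin(-12π/8)

ω_8^6 = cos(-12π/8) + i·sin(-12π/8) = 1i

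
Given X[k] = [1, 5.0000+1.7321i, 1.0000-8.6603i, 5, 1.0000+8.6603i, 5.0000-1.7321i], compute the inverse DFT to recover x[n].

x[n] = (1/6) Σ(k=0 to 5) X[k] · e^(2πikn/6)

Computing each x[n]:
x[0] = 3
x[1] = 2
x[2] = -3
x[3] = -2
x[4] = 3
x[5] = -2

x = [3, 2, -3, -2, 3, -2]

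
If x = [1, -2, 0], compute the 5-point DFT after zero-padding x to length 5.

Original 3-point DFT: [-1, 2.0000+1.7321i, 2.0000-1.7321i]
Zero-padded 5-point DFT provides frequency interpolation.

DFT_5([x, 0, ...]) = [-1, 0.3820+1.9021i, 2.6180+1.1756i, 2.6180-1.1756i, 0.3820-1.9021i]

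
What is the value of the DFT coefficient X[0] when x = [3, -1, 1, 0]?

X[0] = Σ(n=0 to 3) x[n] · ω_4^0 = Σ x[n]
= (3) + (-1) + (1) + (0)

X[0] = 3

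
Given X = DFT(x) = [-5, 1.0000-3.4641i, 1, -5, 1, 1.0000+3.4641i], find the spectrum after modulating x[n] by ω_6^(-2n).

Modulation property: DFT(ω_6^(-2n)·x[n]) = X[(k-2) mod 6], so circularly shift X by 2 positions.

X[k-2] = [1, 1.0000+3.4641i, -5, 1.0000-3.4641i, 1, -5]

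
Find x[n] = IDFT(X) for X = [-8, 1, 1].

x[n] = (1/3) Σ(k=0 to 2) X[k] · e^(2πikn/3)

Computing each x[n]:
x[0] = -2
x[1] = -3
x[2] = -3

x = [-2, -3, -3]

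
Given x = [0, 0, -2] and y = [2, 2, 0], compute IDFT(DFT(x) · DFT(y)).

(x ⊛ y)[n] = Σ(m=0 to 2) x[m] · y[(n-m) mod 3]

Computing each output sample:
(x ⊛ y)[0] = -4
(x ⊛ y)[1] = 0
(x ⊛ y)[2] = -4

x ⊛ y = [-4, 0, -4]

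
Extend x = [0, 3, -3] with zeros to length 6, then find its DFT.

Original 3-point DFT: [0, -5.1962i, 5.1962i]
Zero-padded 6-point DFT provides frequency interpolation.

DFT_6([x, 0, ...]) = [0, 3, -5.1962i, -6, 5.1962i, 3]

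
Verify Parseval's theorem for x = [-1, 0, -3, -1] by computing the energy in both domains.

Time domain:
Σ|x[n]|² = |-1|² + |0|² + |-3|² + |-1|² = 11.0000

Frequency domain:
(1/4)Σ|X[k]|² = (1/4)(|-5|² + |2-1i|² + |-3|² + |2+1i|²) = (1/4)·44.0000 = 11.0000

Both sides agree, confirming Parseval's theorem.

Σ|x[n]|² = (1/N)Σ|X[k]|² = 11.0000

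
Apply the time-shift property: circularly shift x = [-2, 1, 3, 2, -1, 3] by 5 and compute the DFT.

Time shift by 5: X_shifted[k] = ω_6^(5k) · X[k]
Shifted x = [1, 3, 2, -1, 3, -2]

DFT(x[n-5]) = [6, -3.4641i, -3.0000-5.1962i, 6, -3.0000+5.1962i, 3.4641i]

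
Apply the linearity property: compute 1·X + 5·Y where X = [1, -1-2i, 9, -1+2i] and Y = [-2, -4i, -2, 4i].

By linearity: DFT(1x + 5y) = 1·DFT(x) + 5·DFT(y)
= 1·[1, -1-2i, 9, -1+2i] + 5·[-2, -4i, -2, 4i]

Computing element-wise:
Z[0] = 1·(1) + 5·(-2) = -9
Z[1] = 1·(-1-2i) + 5·(-4i) = -1-22i
Z[2] = 1·(9) + 5·(-2) = -1
Z[3] = 1·(-1+2i) + 5·(4i) = -1+22i

DFT(1x + 5y) = 1·X + 5·Y = [-9, -1-22i, -1, -1+22i]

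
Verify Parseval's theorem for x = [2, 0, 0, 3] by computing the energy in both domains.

Time domain:
Σ|x[n]|² = |2|² + |0|² + |0|² + |3|² = 13.0000

Frequency domain:
(1/4)Σ|X[k]|² = (1/4)(|5|² + |2+3i|² + |-1|² + |2-3i|²) = (1/4)·52.0000 = 13.0000

Both sides agree, confirming Parseval's theorem.

Σ|x[n]|² = (1/N)Σ|X[k]|² = 13.0000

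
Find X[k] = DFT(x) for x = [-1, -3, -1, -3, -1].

X[k] = Σ(n=0 to 4) x[n] · ω_5^(nk)
where ω_5 = e^(-2πi/5)

Computing each X[k]:
X[0] = -9
X[1] = 1.0000+0.7265i
X[2] = 1.0000+3.0777i
X[3] = 1.0000-3.0777i
X[4] = 1.0000-0.7265i

X = [-9, 1.0000+0.7265i, 1.0000+3.0777i, 1.0000-3.0777i, 1.0000-0.7265i]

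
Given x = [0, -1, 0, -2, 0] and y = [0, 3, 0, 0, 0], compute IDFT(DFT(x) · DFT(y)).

(x ⊛ y)[n] = Σ(m=0 to 4) x[m] · y[(n-m) mod 5]

Computing each output sample:
(x ⊛ y)[0] = 0
(x ⊛ y)[1] = 0
(x ⊛ y)[2] = -3
(x ⊛ y)[3] = 0
(x ⊛ y)[4] = -6

x ⊛ y = [0, 0, -3, 0, -6]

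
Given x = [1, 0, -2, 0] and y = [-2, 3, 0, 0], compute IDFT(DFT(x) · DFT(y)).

(x ⊛ y)[n] = Σ(m=0 to 3) x[m] · y[(n-m) mod 4]

Computing each output sample:
(x ⊛ y)[0] = -2
(x ⊛ y)[1] = 3
(x ⊛ y)[2] = 4
(x ⊛ y)[3] = -6

x ⊛ y = [-2, 3, 4, -6]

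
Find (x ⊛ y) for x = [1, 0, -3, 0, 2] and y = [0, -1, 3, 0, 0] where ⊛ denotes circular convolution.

(x ⊛ y)[n] = Σ(m=0 to 4) x[m] · y[(n-m) mod 5]

Computing each output sample:
(x ⊛ y)[0] = -2
(x ⊛ y)[1] = 5
(x ⊛ y)[2] = 3
(x ⊛ y)[3] = 3
(x ⊛ y)[4] = -9

x ⊛ y = [-2, 5, 3, 3, -9]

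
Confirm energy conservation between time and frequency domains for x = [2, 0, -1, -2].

Time domain:
Σ|x[n]|² = |2|² + |0|² + |-1|² + |-2|² = 9.0000

Frequency domain:
(1/4)Σ|X[k]|² = (1/4)(|-1|² + |3-2i|² + |3|² + |3+2i|²) = (1/4)·36.0000 = 9.0000

Both sides agree, confirming Parseval's theorem.

Σ|x[n]|² = (1/N)Σ|X[k]|² = 9.0000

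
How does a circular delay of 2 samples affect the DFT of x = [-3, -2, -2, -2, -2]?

Time shift by 2: X_shifted[k] = ω_5^(2k) · X[k]
Shifted x = [-2, -2, -3, -2, -2]

DFT(x[n-2]) = [-11, 0.8090+0.5878i, -0.3090-0.9511i, -0.3090+0.9511i, 0.8090-0.5878i]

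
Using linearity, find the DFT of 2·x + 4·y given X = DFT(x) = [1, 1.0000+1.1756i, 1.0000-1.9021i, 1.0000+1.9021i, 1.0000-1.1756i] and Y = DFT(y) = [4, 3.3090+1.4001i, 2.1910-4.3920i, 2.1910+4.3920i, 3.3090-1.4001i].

By linearity: DFT(2x + 4y) = 2·DFT(x) + 4·DFT(y)
= 2·[1, 1.0000+1.1756i, 1.0000-1.9021i, 1.0000+1.9021i, 1.0000-1.1756i] + 4·[4, 3.3090+1.4001i, 2.1910-4.3920i, 2.1910+4.3920i, 3.3090-1.4001i]

Computing element-wise:
Z[0] = 2·(1) + 4·(4) = 18
Z[1] = 2·(1.0000+1.1756i) + 4·(3.3090+1.4001i) = 15.2360+7.9516i
Z[2] = 2·(1.0000-1.9021i) + 4·(2.1910-4.3920i) = 10.7640-21.3722i
Z[3] = 2·(1.0000+1.9021i) + 4·(2.1910+4.3920i) = 10.7640+21.3722i
Z[4] = 2·(1.0000-1.1756i) + 4·(3.3090-1.4001i) = 15.2360-7.9516i

DFT(2x + 4y) = 2·X + 4·Y = [18, 15.2360+7.9516i, 10.7640-21.3722i, 10.7640+21.3722i, 15.2360-7.9516i]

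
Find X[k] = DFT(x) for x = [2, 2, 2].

X[k] = Σ(n=0 to 2) x[n] · ω_3^(nk)
where ω_3 = e^(-2πi/3)

Computing each X[k]:
X[0] = 6
X[1] = 0
X[2] = 0

X = [6, 0, 0]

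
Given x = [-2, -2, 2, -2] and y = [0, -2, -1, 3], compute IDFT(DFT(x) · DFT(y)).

(x ⊛ y)[n] = Σ(m=0 to 3) x[m] · y[(n-m) mod 4]

Computing each output sample:
(x ⊛ y)[0] = -4
(x ⊛ y)[1] = 12
(x ⊛ y)[2] = 0
(x ⊛ y)[3] = -8

x ⊛ y = [-4, 12, 0, -8]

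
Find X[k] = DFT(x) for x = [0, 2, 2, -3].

X[k] = Σ(n=0 to 3) x[n] · ω_4^(nk)
where ω_4 = e^(-2πi/4)

Computing each X[k]:
X[0] = 1
X[1] = -2-5i
X[2] = 3
X[3] = -2+5i

X = [1, -2-5i, 3, -2+5i]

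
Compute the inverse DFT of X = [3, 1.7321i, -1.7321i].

x[n] = (1/3) Σ(k=0 to 2) X[k] · e^(2πikn/3)

Computing each x[n]:
x[0] = 1
x[1] = 0
x[2] = 2

x = [1, 0, 2]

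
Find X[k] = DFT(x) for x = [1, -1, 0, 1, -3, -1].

X[k] = Σ(n=0 to 5) x[n] · ω_6^(nk)
where ω_6 = e^(-2πi/6)

Computing each X[k]:
X[0] = -3
X[1] = 0.5000-2.5981i
X[2] = 4.5000+2.5981i
X[3] = -1
X[4] = 4.5000-2.5981i
X[5] = 0.5000+2.5981i

X = [-3, 0.5000-2.5981i, 4.5000+2.5981i, -1, 4.5000-2.5981i, 0.5000+2.5981i]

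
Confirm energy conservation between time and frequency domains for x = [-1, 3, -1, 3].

Time domain:
Σ|x[n]|² = |-1|² + |3|² + |-1|² + |3|² = 20.0000

Frequency domain:
(1/4)Σ|X[k]|² = (1/4)(|4|² + |0|² + |-8|² + |0|²) = (1/4)·80.0000 = 20.0000

Both sides agree, confirming Parseval's theorem.

Σ|x[n]|² = (1/N)Σ|X[k]|² = 20.0000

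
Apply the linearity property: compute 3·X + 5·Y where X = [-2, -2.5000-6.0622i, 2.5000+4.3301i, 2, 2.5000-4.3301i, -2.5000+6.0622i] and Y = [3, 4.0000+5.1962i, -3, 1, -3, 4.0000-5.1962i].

By linearity: DFT(3x + 5y) = 3·DFT(x) + 5·DFT(y)
= 3·[-2, -2.5000-6.0622i, 2.5000+4.3301i, 2, 2.5000-4.3301i, -2.5000+6.0622i] + 5·[3, 4.0000+5.1962i, -3, 1, -3, 4.0000-5.1962i]

Computing element-wise:
Z[0] = 3·(-2) + 5·(3) = 9
Z[1] = 3·(-2.5000-6.0622i) + 5·(4.0000+5.1962i) = 12.5000+7.7944i
Z[2] = 3·(2.5000+4.3301i) + 5·(-3) = -7.5000+12.9903i
Z[3] = 3·(2) + 5·(1) = 11
Z[4] = 3·(2.5000-4.3301i) + 5·(-3) = -7.5000-12.9903i
Z[5] = 3·(-2.5000+6.0622i) + 5·(4.0000-5.1962i) = 12.5000-7.7944i

DFT(3x + 5y) = 3·X + 5·Y = [9, 12.5000+7.7944i, -7.5000+12.9903i, 11, -7.5000-12.9903i, 12.5000-7.7944i]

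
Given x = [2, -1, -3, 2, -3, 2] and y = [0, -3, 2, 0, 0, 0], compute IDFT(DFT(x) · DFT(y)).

(x ⊛ y)[n] = Σ(m=0 to 5) x[m] · y[(n-m) mod 6]

Computing each output sample:
(x ⊛ y)[0] = -12
(x ⊛ y)[1] = -2
(x ⊛ y)[2] = 7
(x ⊛ y)[3] = 7
(x ⊛ y)[4] = -12
(x ⊛ y)[5] = 13

x ⊛ y = [-12, -2, 7, 7, -12, 13]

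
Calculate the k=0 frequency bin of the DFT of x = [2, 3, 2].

X[0] = Σ(n=0 to 2) x[n] · ω_3^0 = Σ x[n]
= (2) + (3) + (2)

X[0] = 7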